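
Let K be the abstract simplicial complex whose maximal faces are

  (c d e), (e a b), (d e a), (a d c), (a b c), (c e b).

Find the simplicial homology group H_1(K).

We work with the vertex ordering a < b < c < d < e. The simplices of K, each written with vertices in increasing order, are:

  0-simplices (5): a, b, c, d, e
  1-simplices (9): ab, ac, ad, ae, bc, be, cd, ce, de
  2-simplices (6): abc, abe, acd, ade, bce, cde

Hence C_0 ≅ Z^5, C_1 ≅ Z^9, C_2 ≅ Z^6.

∂_1: C_1 → C_0 is given by ∂[p,q] = [q] − [p]. For instance
  ∂ae = e − a.
The resulting 5×9 matrix has rank 4, and its Smith normal form has invariant factors (1,1,1,1).

Boundary ∂_2: C_2 → C_1 maps a triangle to the signed sum of its edges. For instance
  ∂abc = bc − ac + ab,
  ∂cde = de − ce + cd.
As a 9×6 matrix over Z this has rank 5, with invariant factors (1,1,1,1,1).

From H_k ≅ ker(∂_k) / im(∂_{k+1}) we obtain:

  H_1: rank ker ∂_1 − rank ∂_2 = (9 − 4) − 5 = 0, and the invariant factors of ∂_2 are all 1, so H_1 ≅ 0.

(K is a triangulation of the 2-sphere S^2.)

H_1 = 0.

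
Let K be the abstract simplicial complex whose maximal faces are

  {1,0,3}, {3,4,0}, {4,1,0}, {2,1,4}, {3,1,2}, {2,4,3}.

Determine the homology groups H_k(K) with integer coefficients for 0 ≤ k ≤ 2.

K has 5 vertices, 9 edges, 6 triangles.
rank ∂_0 = 0, rank ∂_1 = 4 ⇒ b_0 = 5 − 0 − 4 = 1; all invariant factors of ∂_1 are 1 so no torsion. So H_0 = Z.
rank ∂_1 = 4, rank ∂_2 = 5 ⇒ b_1 = 9 − 4 − 5 = 0; all invariant factors of ∂_2 are 1 so no torsion. So H_1 = 0.
rank ∂_2 = 5, rank ∂_3 = 0 ⇒ b_2 = 6 − 5 − 0 = 1. So H_2 = Z.

H_0 ≅ Z,  H_1 = 0,  H_2 ≅ Z.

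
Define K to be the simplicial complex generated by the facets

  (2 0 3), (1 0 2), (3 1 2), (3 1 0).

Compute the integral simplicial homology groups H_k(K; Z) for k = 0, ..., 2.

H_0 = Z,  H_1 = 0,  H_2 = Z.

Fix the vertex order 0 < 1 < 2 < 3 and write every simplex with vertices in increasing order. Then dim K = 2 and the simplices of K are:

  0-simplices (4): [0], [1], [2], [3]
  1-simplices (6): [0,1], [0,2], [0,3], [1,2], [1,3], [2,3]
  2-simplices (4): [0,1,2], [0,1,3], [0,2,3], [1,2,3]

Hence C_0 ≅ Z^4, C_1 ≅ Z^6, C_2 ≅ Z^4.

Boundary ∂_1: C_1 → C_0 maps an edge to its endpoints' difference, ∂[p,q] = q − p. For instance
  ∂[1,3] = [3] − [1].
As a 4×6 matrix over Z this has rank 3, with invariant factors (1,1,1).

The boundary map ∂_2: C_2 → C_1 acts by ∂[p,q,r] = [q,r] − [p,r] + [p,q]. For instance
  ∂[0,1,3] = [1,3] − [0,3] + [0,1],
  ∂[0,2,3] = [2,3] − [0,3] + [0,2].
As a 6×4 matrix over Z this has rank 3, with invariant factors (1,1,1).

Reading off H_k = ker ∂_k / im ∂_{k+1}:

  H_0: rank C_0 − rank ∂_1 = 4 − 3 = 1, and the invariant factors of ∂_1 are all 1, so H_0 = Z.
  H_1: rank ker ∂_1 − rank ∂_2 = (6 − 3) − 3 = 0, and the invariant factors of ∂_2 are all 1, so H_1 = 0.
  H_2: rank ker ∂_2 − rank ∂_3 = (4 − 3) − 0 = 1, and there is no ∂_3, so H_2 = Z.

(K is a triangulation of the 2-sphere S^2.)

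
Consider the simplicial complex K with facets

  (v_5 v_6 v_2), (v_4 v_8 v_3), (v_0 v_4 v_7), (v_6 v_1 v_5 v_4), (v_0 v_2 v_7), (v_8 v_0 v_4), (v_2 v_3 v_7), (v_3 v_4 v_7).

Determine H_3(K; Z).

H_3 = 0.

Fix the vertex order v_0 < v_1 < v_2 < v_3 < v_4 < v_5 < v_6 < v_7 < v_8 and write every simplex with vertices in increasing order. Then dim K = 3 and the simplices of K are:

  0-simplices (9): [v_0], [v_1], [v_2], [v_3], [v_4], [v_5], [v_6], [v_7], [v_8]
  1-simplices (19): (19 of them)
  2-simplices (11): (11 of them)
  3-simplices (1): [v_1,v_4,v_5,v_6]

so the chain groups are C_0 ≅ Z^9, C_1 ≅ Z^19, C_2 ≅ Z^11, C_3 ≅ Z^1.

∂_1: C_1 → C_0 sends each edge [p,q] (with p < q) to q − p.
As a 9×19 matrix over Z this has rank 8, with invariant factors (1,1,1,1,1,1,1,1).

Boundary ∂_2: C_2 → C_1 sends each 2-simplex [p,q,r] to [q,r] − [p,r] + [p,q]. For instance
  ∂[v_0,v_4,v_7] = [v_4,v_7] − [v_0,v_7] + [v_0,v_4],
  ∂[v_1,v_4,v_6] = [v_4,v_6] − [v_1,v_6] + [v_1,v_4].
The 19×11 boundary matrix has rank 10 and Smith normal form diag(1,1,1,1,1,1,1,1,1,1).

∂_3: C_3 → C_2 sends each 3-simplex σ to the alternating sum Σ_i (−1)^i (σ with its i-th vertex removed). For instance
  ∂[v_1,v_4,v_5,v_6] = [v_4,v_5,v_6] − [v_1,v_5,v_6] + [v_1,v_4,v_6] − [v_1,v_4,v_5].
This gives a 11×1 integer matrix of rank 1; reducing to Smith normal form yields diagonal entries (1).

Computing H_k = (kernel of ∂_k) / (image of ∂_{k+1}):

  H_3: rank ker ∂_3 − rank ∂_4 = (1 − 1) − 0 = 0, and there is no ∂_4, so H_3 = 0.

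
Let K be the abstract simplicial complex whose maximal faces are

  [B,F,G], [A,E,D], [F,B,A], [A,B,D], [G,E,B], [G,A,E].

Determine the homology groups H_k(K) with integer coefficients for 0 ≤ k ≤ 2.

H_0 ≅ Z,  H_1 ≅ Z,  H_2 = 0.

We work with the vertex ordering A < B < D < E < F < G. The simplices of K, each written with vertices in increasing order, are:

  0-simplices (6): A, B, D, E, F, G
  1-simplices (12): AB, AD, AE, AF, AG, BD, BE, BF, BG, DE, EG, FG
  2-simplices (6): ABD, ABF, ADE, AEG, BEG, BFG

so the chain groups are C_0 ≅ Z^6, C_1 ≅ Z^12, C_2 ≅ Z^6.

∂_1: C_1 → C_0 is given by ∂[p,q] = [q] − [p].
The 6×12 boundary matrix has rank 5 and Smith normal form diag(1,1,1,1,1).

Boundary ∂_2: C_2 → C_1 maps a triangle to the signed sum of its edges. For instance
  ∂ADE = DE − AE + AD,
  ∂BEG = EG − BG + BE.
As a 12×6 matrix over Z this has rank 6, with invariant factors (1,1,1,1,1,1).

Reading off H_k = ker ∂_k / im ∂_{k+1}:

  H_0: rank C_0 − rank ∂_1 = 6 − 5 = 1, and the invariant factors of ∂_1 are all 1, so H_0 = Z.
  H_1: rank ker ∂_1 − rank ∂_2 = (12 − 5) − 6 = 1, and the invariant factors of ∂_2 are all 1, so H_1 = Z.
  H_2: rank ker ∂_2 − rank ∂_3 = (6 − 6) − 0 = 0, and there is no ∂_3, so H_2 = 0.

As a check, the Euler characteristic is 6 − 12 + 6 = 0, which agrees with 1 − 1 + 0 = 0.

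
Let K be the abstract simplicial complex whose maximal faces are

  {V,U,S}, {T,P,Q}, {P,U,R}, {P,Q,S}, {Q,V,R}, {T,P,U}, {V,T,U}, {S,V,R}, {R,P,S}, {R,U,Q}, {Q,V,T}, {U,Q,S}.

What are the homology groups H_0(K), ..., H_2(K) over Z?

Fix the vertex order P < Q < R < S < T < U < V and write every simplex with vertices in increasing order. Then dim K = 2 and the simplices of K are:

  0-simplices (7): P, Q, R, S, T, U, V
  1-simplices (18): PQ, PR, PS, PT, PU, QR, QS, QT, QU, QV, RS, RU, RV, SU, SV, TU, TV, UV
  2-simplices (12): PQS, PQT, PRS, PRU, PTU, QRU, QRV, QSU, QTV, RSV, SUV, TUV

Hence C_0 ≅ Z^7, C_1 ≅ Z^18, C_2 ≅ Z^12.

The boundary map ∂_1: C_1 → C_0 is given by ∂[p,q] = [q] − [p]. For instance
  ∂QS = S − Q.
This gives a 7×18 integer matrix of rank 6; reducing to Smith normal form yields diagonal entries (1,1,1,1,1,1).

Boundary ∂_2: C_2 → C_1 maps a triangle to the signed sum of its edges. For instance
  ∂PQT = QT − PT + PQ,
  ∂PQS = QS − PS + PQ.
This gives a 18×12 integer matrix of rank 12; reducing to Smith normal form yields diagonal entries (1,1,1,1,1,1,1,1,1,1,1,2).

Now H_k = ker ∂_k / im ∂_{k+1}, so:

  H_0: rank C_0 − rank ∂_1 = 7 − 6 = 1, and the invariant factors of ∂_1 are all 1, so H_0 = Z.
  H_1: rank ker ∂_1 − rank ∂_2 = (18 − 6) − 12 = 0, and ∂_2 has invariant factor 2 > 1, so H_1 = Z/2.
  H_2: rank ker ∂_2 − rank ∂_3 = (12 − 12) − 0 = 0, and there is no ∂_3, so H_2 = 0.

As a check, the Euler characteristic is 7 − 18 + 12 = 1, which agrees with 1 − 0 + 0 = 1.
(K is a triangulation of the real projective plane RP^2.)

H_0 ≅ Z,  H_1 ≅ Z/2,  H_2 = 0.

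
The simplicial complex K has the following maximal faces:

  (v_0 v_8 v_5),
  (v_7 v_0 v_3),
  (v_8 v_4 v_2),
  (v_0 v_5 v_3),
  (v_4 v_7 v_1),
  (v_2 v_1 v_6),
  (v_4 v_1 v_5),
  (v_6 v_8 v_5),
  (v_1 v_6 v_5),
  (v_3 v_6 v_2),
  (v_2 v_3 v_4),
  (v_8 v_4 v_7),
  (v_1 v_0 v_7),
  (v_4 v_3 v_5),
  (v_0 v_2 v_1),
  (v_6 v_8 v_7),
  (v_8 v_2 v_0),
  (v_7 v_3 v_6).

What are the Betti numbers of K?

K has 9 vertices, 27 edges, 18 triangles.
rank ∂_0 = 0, rank ∂_1 = 8 ⇒ b_0 = 9 − 0 − 8 = 1; all invariant factors of ∂_1 are 1 so no torsion. So H_0 ≅ Z.
rank ∂_1 = 8, rank ∂_2 = 17 ⇒ b_1 = 27 − 8 − 17 = 2; all invariant factors of ∂_2 are 1 so no torsion. So H_1 ≅ Z^2.
rank ∂_2 = 17, rank ∂_3 = 0 ⇒ b_2 = 18 − 17 − 0 = 1. So H_2 ≅ Z.

b_0 = 1, b_1 = 2, b_2 = 1.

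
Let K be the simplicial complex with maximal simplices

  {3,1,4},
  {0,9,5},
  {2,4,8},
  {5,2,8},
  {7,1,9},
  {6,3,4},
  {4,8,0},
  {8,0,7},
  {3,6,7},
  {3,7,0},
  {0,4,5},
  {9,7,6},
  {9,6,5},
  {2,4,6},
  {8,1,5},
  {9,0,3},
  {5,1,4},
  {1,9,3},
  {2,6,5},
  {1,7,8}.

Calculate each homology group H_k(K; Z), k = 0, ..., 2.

H_0 ≅ Z,  H_1 ≅ Z ⊕ Z/2Z,  H_2 = 0.

Fix the vertex order 0 < 1 < 2 < 3 < 4 < 5 < 6 < 7 < 8 < 9 and write every simplex with vertices in increasing order. Then dim K = 2 and the simplices of K are:

  0-simplices (10): [0], [1], [2], [3], [4], [5], [6], [7], [8], [9]
  1-simplices (30): (30 of them)
  2-simplices (20): (20 of them)

so the chain groups are C_0 ≅ Z^10, C_1 ≅ Z^30, C_2 ≅ Z^20.

∂_1: C_1 → C_0 maps an edge to its endpoints' difference, ∂[p,q] = q − p. For instance
  ∂[2,8] = [8] − [2].
This gives a 10×30 integer matrix of rank 9; reducing to Smith normal form yields diagonal entries (1,1,1,1,1,1,1,1,1).

Boundary ∂_2: C_2 → C_1 maps a triangle to the signed sum of its edges. For instance
  ∂[6,7,9] = [7,9] − [6,9] + [6,7],
  ∂[2,4,8] = [4,8] − [2,8] + [2,4].
The 30×20 boundary matrix has rank 20 and Smith normal form diag(1,1,1,1,1,1,1,1,1,1,1,1,1,1,1,1,1,1,1,2).

Now H_k = ker ∂_k / im ∂_{k+1}, so:

  H_0: rank C_0 − rank ∂_1 = 10 − 9 = 1, and the invariant factors of ∂_1 are all 1, so H_0 = Z.
  H_1: rank ker ∂_1 − rank ∂_2 = (30 − 9) − 20 = 1, and ∂_2 has invariant factor 2 > 1, so H_1 = Z ⊕ Z/2Z.
  H_2: rank ker ∂_2 − rank ∂_3 = (20 − 20) − 0 = 0, and there is no ∂_3, so H_2 = 0.

(K is a triangulation of the Klein bottle.)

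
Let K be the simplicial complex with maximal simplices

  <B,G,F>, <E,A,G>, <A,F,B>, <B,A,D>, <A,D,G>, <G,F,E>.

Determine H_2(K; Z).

H_2 = 0.

K has 6 vertices, 12 edges, 6 triangles.
rank ∂_2 = 6, rank ∂_3 = 0 ⇒ b_2 = 6 − 6 − 0 = 0. So H_2 ≅ 0.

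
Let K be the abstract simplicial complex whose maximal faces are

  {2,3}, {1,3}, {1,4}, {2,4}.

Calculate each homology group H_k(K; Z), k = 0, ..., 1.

Take the total order 1 < 2 < 3 < 4 on the vertex set. Then K (dimension 1) consists of the simplices:

  0-simplices (4): [1], [2], [3], [4]
  1-simplices (4): [1,3], [1,4], [2,3], [2,4]

giving chain groups C_0 ≅ Z^4, C_1 ≅ Z^4.

The boundary map ∂_1: C_1 → C_0 maps an edge to its endpoints' difference, ∂[p,q] = q − p.
This gives a 4×4 integer matrix of rank 3; reducing to Smith normal form yields diagonal entries (1,1,1).

Now H_k = ker ∂_k / im ∂_{k+1}, so:

  H_0: rank C_0 − rank ∂_1 = 4 − 3 = 1, and the invariant factors of ∂_1 are all 1, so H_0 ≅ Z.
  H_1: rank ker ∂_1 − rank ∂_2 = (4 − 3) − 0 = 1, and there is no ∂_2, so H_1 ≅ Z.

H_0 = Z,  H_1 = Z.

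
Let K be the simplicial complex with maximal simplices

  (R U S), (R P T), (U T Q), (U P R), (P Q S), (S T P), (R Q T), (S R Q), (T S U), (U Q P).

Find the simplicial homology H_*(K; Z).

H_0 ≅ Z,  H_1 ≅ Z/2Z,  H_2 = 0.

Order the vertices as P < Q < R < S < T < U. Listing each simplex with vertices in this order, K has dimension 2 with simplices:

  0-simplices (6): P, Q, R, S, T, U
  1-simplices (15): PQ, PR, PS, PT, PU, QR, QS, QT, QU, RS, RT, RU, ST, SU, TU
  2-simplices (10): PQS, PQU, PRT, PRU, PST, QRS, QRT, QTU, RSU, STU

so the chain groups are C_0 ≅ Z^6, C_1 ≅ Z^15, C_2 ≅ Z^10.

The boundary map ∂_1: C_1 → C_0 sends each edge [p,q] (with p < q) to q − p.
The 6×15 boundary matrix has rank 5 and Smith normal form diag(1,1,1,1,1).

∂_2: C_2 → C_1 maps a triangle to the signed sum of its edges. For instance
  ∂PQS = QS − PS + PQ,
  ∂PST = ST − PT + PS.
The 15×10 boundary matrix has rank 10 and Smith normal form diag(1,1,1,1,1,1,1,1,1,2).

From H_k ≅ ker(∂_k) / im(∂_{k+1}) we obtain:

  H_0: rank C_0 − rank ∂_1 = 6 − 5 = 1, and the invariant factors of ∂_1 are all 1, so H_0 ≅ Z.
  H_1: rank ker ∂_1 − rank ∂_2 = (15 − 5) − 10 = 0, and ∂_2 has invariant factor 2 > 1, so H_1 ≅ Z/2Z.
  H_2: rank ker ∂_2 − rank ∂_3 = (10 − 10) − 0 = 0, and there is no ∂_3, so H_2 ≅ 0.

(K is a triangulation of the real projective plane RP^2.)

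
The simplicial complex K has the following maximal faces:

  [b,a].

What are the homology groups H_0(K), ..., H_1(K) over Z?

K has 2 vertices, 1 edge.
rank ∂_0 = 0, rank ∂_1 = 1 ⇒ b_0 = 2 − 0 − 1 = 1; all invariant factors of ∂_1 are 1 so no torsion. So H_0 ≅ Z.
rank ∂_1 = 1, rank ∂_2 = 0 ⇒ b_1 = 1 − 1 − 0 = 0. So H_1 ≅ 0.

H_0 = Z,  H_1 = 0.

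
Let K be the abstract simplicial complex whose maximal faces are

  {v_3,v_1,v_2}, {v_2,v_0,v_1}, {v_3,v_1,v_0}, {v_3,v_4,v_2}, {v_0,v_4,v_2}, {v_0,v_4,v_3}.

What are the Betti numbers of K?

b_0 = 1, b_1 = 0, b_2 = 1.

We work with the vertex ordering v_0 < v_1 < v_2 < v_3 < v_4. The simplices of K, each written with vertices in increasing order, are:

  0-simplices (5): [v_0], [v_1], [v_2], [v_3], [v_4]
  1-simplices (9): [v_0,v_1], [v_0,v_2], [v_0,v_3], [v_0,v_4], [v_1,v_2], [v_1,v_3], [v_2,v_3], [v_2,v_4], [v_3,v_4]
  2-simplices (6): [v_0,v_1,v_2], [v_0,v_1,v_3], [v_0,v_2,v_4], [v_0,v_3,v_4], [v_1,v_2,v_3], [v_2,v_3,v_4]

giving chain groups C_0 ≅ Z^5, C_1 ≅ Z^9, C_2 ≅ Z^6.

∂_1: C_1 → C_0 sends each edge [p,q] (with p < q) to q − p.
As a 5×9 matrix over Z this has rank 4, with invariant factors (1,1,1,1).

∂_2: C_2 → C_1 acts by ∂[p,q,r] = [q,r] − [p,r] + [p,q]. For instance
  ∂[v_1,v_2,v_3] = [v_2,v_3] − [v_1,v_3] + [v_1,v_2],
  ∂[v_0,v_3,v_4] = [v_3,v_4] − [v_0,v_4] + [v_0,v_3].
This gives a 9×6 integer matrix of rank 5; reducing to Smith normal form yields diagonal entries (1,1,1,1,1).

Reading off H_k = ker ∂_k / im ∂_{k+1}:

  H_0: rank C_0 − rank ∂_1 = 5 − 4 = 1, and the invariant factors of ∂_1 are all 1, so H_0 ≅ Z.
  H_1: rank ker ∂_1 − rank ∂_2 = (9 − 4) − 5 = 0, and the invariant factors of ∂_2 are all 1, so H_1 ≅ 0.
  H_2: rank ker ∂_2 − rank ∂_3 = (6 − 5) − 0 = 1, and there is no ∂_3, so H_2 ≅ Z.

As a check, the Euler characteristic is 5 − 9 + 6 = 2, which agrees with 1 − 0 + 1 = 2.

Hence the Betti numbers are b_0 = 1, b_1 = 0, b_2 = 1.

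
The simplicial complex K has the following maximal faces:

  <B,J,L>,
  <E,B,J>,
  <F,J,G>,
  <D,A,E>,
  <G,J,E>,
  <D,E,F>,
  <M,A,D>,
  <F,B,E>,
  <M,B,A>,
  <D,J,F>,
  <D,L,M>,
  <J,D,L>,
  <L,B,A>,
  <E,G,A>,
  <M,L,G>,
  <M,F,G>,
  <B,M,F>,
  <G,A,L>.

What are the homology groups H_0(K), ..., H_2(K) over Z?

H_0 ≅ Z,  H_1 ≅ Z × Z/2,  H_2 = 0.

Order the vertices as A < B < D < E < F < G < J < L < M. Listing each simplex with vertices in this order, K has dimension 2 with simplices:

  0-simplices (9): A, B, D, E, F, G, J, L, M
  1-simplices (27): AB, AD, AE, AG, AL, AM, BE, BF, BJ, BL, BM, DE, DF, DJ, DL, DM, EF, EG, EJ, FG, FJ, FM, GJ, GL, GM, JL, LM
  2-simplices (18): ABL, ABM, ADE, ADM, AEG, AGL, BEF, BEJ, BFM, BJL, DEF, DFJ, DJL, DLM, EGJ, FGJ, FGM, GLM

so the chain groups are C_0 ≅ Z^9, C_1 ≅ Z^27, C_2 ≅ Z^18.

∂_1: C_1 → C_0 sends each edge [p,q] (with p < q) to q − p. For instance
  ∂AL = L − A.
This gives a 9×27 integer matrix of rank 8; reducing to Smith normal form yields diagonal entries (1,1,1,1,1,1,1,1).

∂_2: C_2 → C_1 maps a triangle to the signed sum of its edges. For instance
  ∂DJL = JL − DL + DJ,
  ∂AGL = GL − AL + AG.
The 27×18 boundary matrix has rank 18 and Smith normal form diag(1,1,1,1,1,1,1,1,1,1,1,1,1,1,1,1,1,2).

Now H_k = ker ∂_k / im ∂_{k+1}, so:

  H_0: rank C_0 − rank ∂_1 = 9 − 8 = 1, and the invariant factors of ∂_1 are all 1, so H_0 ≅ Z.
  H_1: rank ker ∂_1 − rank ∂_2 = (27 − 8) − 18 = 1, and ∂_2 has invariant factor 2 > 1, so H_1 ≅ Z × Z/2.
  H_2: rank ker ∂_2 − rank ∂_3 = (18 − 18) − 0 = 0, and there is no ∂_3, so H_2 ≅ 0.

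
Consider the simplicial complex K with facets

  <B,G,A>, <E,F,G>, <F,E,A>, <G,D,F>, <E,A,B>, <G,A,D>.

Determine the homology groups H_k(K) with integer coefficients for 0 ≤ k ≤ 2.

H_0 = Z,  H_1 = Z,  H_2 = 0.

Order the vertices as A < B < D < E < F < G. Listing each simplex with vertices in this order, K has dimension 2 with simplices:

  0-simplices (6): A, B, D, E, F, G
  1-simplices (12): AB, AD, AE, AF, AG, BE, BG, DF, DG, EF, EG, FG
  2-simplices (6): ABE, ABG, ADG, AEF, DFG, EFG

giving chain groups C_0 ≅ Z^6, C_1 ≅ Z^12, C_2 ≅ Z^6.

The boundary map ∂_1: C_1 → C_0 maps an edge to its endpoints' difference, ∂[p,q] = q − p.
The 6×12 boundary matrix has rank 5 and Smith normal form diag(1,1,1,1,1).

The boundary map ∂_2: C_2 → C_1 sends each 2-simplex [p,q,r] to [q,r] − [p,r] + [p,q]. For instance
  ∂AEF = EF − AF + AE,
  ∂EFG = FG − EG + EF.
This gives a 12×6 integer matrix of rank 6; reducing to Smith normal form yields diagonal entries (1,1,1,1,1,1).

Computing H_k = (kernel of ∂_k) / (image of ∂_{k+1}):

  H_0: rank C_0 − rank ∂_1 = 6 − 5 = 1, and the invariant factors of ∂_1 are all 1, so H_0 ≅ Z.
  H_1: rank ker ∂_1 − rank ∂_2 = (12 − 5) − 6 = 1, and the invariant factors of ∂_2 are all 1, so H_1 ≅ Z.
  H_2: rank ker ∂_2 − rank ∂_3 = (6 − 6) − 0 = 0, and there is no ∂_3, so H_2 ≅ 0.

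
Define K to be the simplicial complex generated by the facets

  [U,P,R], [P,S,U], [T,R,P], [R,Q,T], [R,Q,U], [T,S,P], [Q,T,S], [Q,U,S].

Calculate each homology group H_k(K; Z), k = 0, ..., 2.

We work with the vertex ordering P < Q < R < S < T < U. The simplices of K, each written with vertices in increasing order, are:

  0-simplices (6): P, Q, R, S, T, U
  1-simplices (12): PR, PS, PT, PU, QR, QS, QT, QU, RT, RU, ST, SU
  2-simplices (8): PRT, PRU, PST, PSU, QRT, QRU, QST, QSU

giving chain groups C_0 ≅ Z^6, C_1 ≅ Z^12, C_2 ≅ Z^8.

The boundary map ∂_1: C_1 → C_0 is given by ∂[p,q] = [q] − [p]. For instance
  ∂QR = R − Q.
The resulting 6×12 matrix has rank 5, and its Smith normal form has invariant factors (1,1,1,1,1).

Boundary ∂_2: C_2 → C_1 acts by ∂[p,q,r] = [q,r] − [p,r] + [p,q]. For instance
  ∂PRT = RT − PT + PR,
  ∂QST = ST − QT + QS.
The resulting 12×8 matrix has rank 7, and its Smith normal form has invariant factors (1,1,1,1,1,1,1).

From H_k ≅ ker(∂_k) / im(∂_{k+1}) we obtain:

  H_0: rank C_0 − rank ∂_1 = 6 − 5 = 1, and the invariant factors of ∂_1 are all 1, so H_0 ≅ Z.
  H_1: rank ker ∂_1 − rank ∂_2 = (12 − 5) − 7 = 0, and the invariant factors of ∂_2 are all 1, so H_1 ≅ 0.
  H_2: rank ker ∂_2 − rank ∂_3 = (8 − 7) − 0 = 1, and there is no ∂_3, so H_2 ≅ Z.

H_0 ≅ Z,  H_1 = 0,  H_2 ≅ Z.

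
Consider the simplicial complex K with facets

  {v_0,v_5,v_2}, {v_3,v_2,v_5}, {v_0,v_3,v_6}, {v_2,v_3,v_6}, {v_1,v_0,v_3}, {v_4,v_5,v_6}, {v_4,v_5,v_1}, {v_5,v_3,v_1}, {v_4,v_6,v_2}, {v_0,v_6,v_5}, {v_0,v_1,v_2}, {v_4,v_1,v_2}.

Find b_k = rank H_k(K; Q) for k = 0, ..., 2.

b_0 = 1, b_1 = 0, b_2 = 0.

We work with the vertex ordering v_0 < v_1 < v_2 < v_3 < v_4 < v_5 < v_6. The simplices of K, each written with vertices in increasing order, are:

  0-simplices (7): [v_0], [v_1], [v_2], [v_3], [v_4], [v_5], [v_6]
  1-simplices (18): (18 of them)
  2-simplices (12): (12 of them)

giving chain groups C_0 ≅ Z^7, C_1 ≅ Z^18, C_2 ≅ Z^12.

Boundary ∂_1: C_1 → C_0 sends each edge [p,q] (with p < q) to q − p.
This gives a 7×18 integer matrix of rank 6; reducing to Smith normal form yields diagonal entries (1,1,1,1,1,1).

∂_2: C_2 → C_1 maps a triangle to the signed sum of its edges. For instance
  ∂[v_2,v_4,v_6] = [v_4,v_6] − [v_2,v_6] + [v_2,v_4],
  ∂[v_2,v_3,v_5] = [v_3,v_5] − [v_2,v_5] + [v_2,v_3].
The 18×12 boundary matrix has rank 12 and Smith normal form diag(1,1,1,1,1,1,1,1,1,1,1,2).

From H_k ≅ ker(∂_k) / im(∂_{k+1}) we obtain:

  H_0: rank C_0 − rank ∂_1 = 7 − 6 = 1, and the invariant factors of ∂_1 are all 1, so H_0 = Z.
  H_1: rank ker ∂_1 − rank ∂_2 = (18 − 6) − 12 = 0, and ∂_2 has invariant factor 2 > 1, so H_1 = Z/2.
  H_2: rank ker ∂_2 − rank ∂_3 = (12 − 12) − 0 = 0, and there is no ∂_3, so H_2 = 0.

As a check, the Euler characteristic is 7 − 18 + 12 = 1, which agrees with 1 − 0 + 0 = 1.
(K is a triangulation of the real projective plane RP^2.)

Hence the Betti numbers are b_0 = 1, b_1 = 0, b_2 = 0.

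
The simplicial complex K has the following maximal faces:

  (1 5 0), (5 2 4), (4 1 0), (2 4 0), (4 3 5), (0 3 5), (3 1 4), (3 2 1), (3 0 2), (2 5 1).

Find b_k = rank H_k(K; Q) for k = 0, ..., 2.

K has 6 vertices, 15 edges, 10 triangles.
rank ∂_0 = 0, rank ∂_1 = 5 ⇒ b_0 = 6 − 0 − 5 = 1; all invariant factors of ∂_1 are 1 so no torsion. So H_0 = Z.
rank ∂_1 = 5, rank ∂_2 = 10 ⇒ b_1 = 15 − 5 − 10 = 0; ∂_2 has invariant factor(s) [2] giving torsion. So H_1 = Z/2Z.
rank ∂_2 = 10, rank ∂_3 = 0 ⇒ b_2 = 10 − 10 − 0 = 0. So H_2 = 0.

b_0 = 1, b_1 = 0, b_2 = 0.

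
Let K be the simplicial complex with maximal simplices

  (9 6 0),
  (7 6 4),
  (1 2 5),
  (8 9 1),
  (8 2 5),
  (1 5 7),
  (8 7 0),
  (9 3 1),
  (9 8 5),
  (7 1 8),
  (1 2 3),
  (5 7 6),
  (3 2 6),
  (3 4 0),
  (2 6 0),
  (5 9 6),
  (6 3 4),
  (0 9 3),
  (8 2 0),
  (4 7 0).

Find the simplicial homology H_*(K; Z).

We work with the vertex ordering 0 < 1 < 2 < 3 < 4 < 5 < 6 < 7 < 8 < 9. The simplices of K, each written with vertices in increasing order, are:

  0-simplices (10): [0], [1], [2], [3], [4], [5], [6], [7], [8], [9]
  1-simplices (30): (30 of them)
  2-simplices (20): (20 of them)

giving chain groups C_0 ≅ Z^10, C_1 ≅ Z^30, C_2 ≅ Z^20.

Boundary ∂_1: C_1 → C_0 maps an edge to its endpoints' difference, ∂[p,q] = q − p. For instance
  ∂[8,9] = [9] − [8].
This gives a 10×30 integer matrix of rank 9; reducing to Smith normal form yields diagonal entries (1,1,1,1,1,1,1,1,1).

∂_2: C_2 → C_1 maps a triangle to the signed sum of its edges. For instance
  ∂[2,5,8] = [5,8] − [2,8] + [2,5],
  ∂[5,6,9] = [6,9] − [5,9] + [5,6].
The resulting 30×20 matrix has rank 20, and its Smith normal form has invariant factors (1,1,1,1,1,1,1,1,1,1,1,1,1,1,1,1,1,1,1,2).

Computing H_k = (kernel of ∂_k) / (image of ∂_{k+1}):

  H_0: rank C_0 − rank ∂_1 = 10 − 9 = 1, and the invariant factors of ∂_1 are all 1, so H_0 ≅ Z.
  H_1: rank ker ∂_1 − rank ∂_2 = (30 − 9) − 20 = 1, and ∂_2 has invariant factor 2 > 1, so H_1 ≅ Z ⊕ Z/2.
  H_2: rank ker ∂_2 − rank ∂_3 = (20 − 20) − 0 = 0, and there is no ∂_3, so H_2 ≅ 0.

H_0 = Z,  H_1 = Z ⊕ Z/2,  H_2 = 0.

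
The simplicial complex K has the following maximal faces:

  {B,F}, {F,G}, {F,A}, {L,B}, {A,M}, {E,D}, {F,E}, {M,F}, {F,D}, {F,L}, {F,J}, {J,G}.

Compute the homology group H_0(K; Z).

Take the total order A < B < D < E < F < G < J < L < M on the vertex set. Then K (dimension 1) consists of the simplices:

  0-simplices (9): A, B, D, E, F, G, J, L, M
  1-simplices (12): AF, AM, BF, BL, DE, DF, EF, FG, FJ, FL, FM, GJ

Hence C_0 ≅ Z^9, C_1 ≅ Z^12.

Boundary ∂_1: C_1 → C_0 is given by ∂[p,q] = [q] − [p].
The resulting 9×12 matrix has rank 8, and its Smith normal form has invariant factors (1,1,1,1,1,1,1,1).

Computing H_k = (kernel of ∂_k) / (image of ∂_{k+1}):

  H_0: rank C_0 − rank ∂_1 = 9 − 8 = 1, and the invariant factors of ∂_1 are all 1, so H_0 ≅ Z.

H_0 ≅ Z.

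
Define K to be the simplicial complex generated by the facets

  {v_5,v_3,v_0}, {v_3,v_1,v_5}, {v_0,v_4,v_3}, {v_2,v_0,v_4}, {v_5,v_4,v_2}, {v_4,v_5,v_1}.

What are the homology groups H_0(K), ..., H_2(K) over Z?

H_0 = Z,  H_1 = Z,  H_2 = 0.

Take the total order v_0 < v_1 < v_2 < v_3 < v_4 < v_5 on the vertex set. Then K (dimension 2) consists of the simplices:

  0-simplices (6): [v_0], [v_1], [v_2], [v_3], [v_4], [v_5]
  1-simplices (12): [v_0,v_2], [v_0,v_3], [v_0,v_4], [v_0,v_5], [v_1,v_3], [v_1,v_4], [v_1,v_5], [v_2,v_4], [v_2,v_5], [v_3,v_4], [v_3,v_5], [v_4,v_5]
  2-simplices (6): [v_0,v_2,v_4], [v_0,v_3,v_4], [v_0,v_3,v_5], [v_1,v_3,v_5], [v_1,v_4,v_5], [v_2,v_4,v_5]

giving chain groups C_0 ≅ Z^6, C_1 ≅ Z^12, C_2 ≅ Z^6.

∂_1: C_1 → C_0 maps an edge to its endpoints' difference, ∂[p,q] = q − p. For instance
  ∂[v_0,v_3] = [v_3] − [v_0].
As a 6×12 matrix over Z this has rank 5, with invariant factors (1,1,1,1,1).

∂_2: C_2 → C_1 maps a triangle to the signed sum of its edges. For instance
  ∂[v_0,v_3,v_4] = [v_3,v_4] − [v_0,v_4] + [v_0,v_3],
  ∂[v_0,v_3,v_5] = [v_3,v_5] − [v_0,v_5] + [v_0,v_3].
As a 12×6 matrix over Z this has rank 6, with invariant factors (1,1,1,1,1,1).

Now H_k = ker ∂_k / im ∂_{k+1}, so:

  H_0: rank C_0 − rank ∂_1 = 6 − 5 = 1, and the invariant factors of ∂_1 are all 1, so H_0 = Z.
  H_1: rank ker ∂_1 − rank ∂_2 = (12 − 5) − 6 = 1, and the invariant factors of ∂_2 are all 1, so H_1 = Z.
  H_2: rank ker ∂_2 − rank ∂_3 = (6 − 6) − 0 = 0, and there is no ∂_3, so H_2 = 0.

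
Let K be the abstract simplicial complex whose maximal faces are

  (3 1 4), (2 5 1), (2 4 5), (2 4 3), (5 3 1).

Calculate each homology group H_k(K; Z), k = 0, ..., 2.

H_0 = Z,  H_1 = Z,  H_2 = 0.

We work with the vertex ordering 1 < 2 < 3 < 4 < 5. The simplices of K, each written with vertices in increasing order, are:

  0-simplices (5): [1], [2], [3], [4], [5]
  1-simplices (10): [1,2], [1,3], [1,4], [1,5], [2,3], [2,4], [2,5], [3,4], [3,5], [4,5]
  2-simplices (5): [1,2,5], [1,3,4], [1,3,5], [2,3,4], [2,4,5]

Hence C_0 ≅ Z^5, C_1 ≅ Z^10, C_2 ≅ Z^5.

∂_1: C_1 → C_0 is given by ∂[p,q] = [q] − [p].
The 5×10 boundary matrix has rank 4 and Smith normal form diag(1,1,1,1).

∂_2: C_2 → C_1 acts by ∂[p,q,r] = [q,r] − [p,r] + [p,q]. For instance
  ∂[1,3,4] = [3,4] − [1,4] + [1,3],
  ∂[2,4,5] = [4,5] − [2,5] + [2,4].
The resulting 10×5 matrix has rank 5, and its Smith normal form has invariant factors (1,1,1,1,1).

Now H_k = ker ∂_k / im ∂_{k+1}, so:

  H_0: rank C_0 − rank ∂_1 = 5 − 4 = 1, and the invariant factors of ∂_1 are all 1, so H_0 = Z.
  H_1: rank ker ∂_1 − rank ∂_2 = (10 − 4) − 5 = 1, and the invariant factors of ∂_2 are all 1, so H_1 = Z.
  H_2: rank ker ∂_2 − rank ∂_3 = (5 − 5) − 0 = 0, and there is no ∂_3, so H_2 = 0.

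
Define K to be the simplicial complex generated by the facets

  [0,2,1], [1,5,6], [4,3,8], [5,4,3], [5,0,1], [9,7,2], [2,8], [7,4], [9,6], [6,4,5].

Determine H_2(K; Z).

We work with the vertex ordering 0 < 1 < 2 < 3 < 4 < 5 < 6 < 7 < 8 < 9. The simplices of K, each written with vertices in increasing order, are:

  0-simplices (10): [0], [1], [2], [3], [4], [5], [6], [7], [8], [9]
  1-simplices (19): [0,1], [0,2], [0,5], [1,2], [1,5], [1,6], [2,7], [2,8], [2,9], [3,4], [3,5], [3,8], [4,5], [4,6], [4,7], [4,8], [5,6], [6,9], [7,9]
  2-simplices (7): [0,1,2], [0,1,5], [1,5,6], [2,7,9], [3,4,5], [3,4,8], [4,5,6]

so the chain groups are C_0 ≅ Z^10, C_1 ≅ Z^19, C_2 ≅ Z^7.

Boundary ∂_1: C_1 → C_0 maps an edge to its endpoints' difference, ∂[p,q] = q − p.
This gives a 10×19 integer matrix of rank 9; reducing to Smith normal form yields diagonal entries (1,1,1,1,1,1,1,1,1).

∂_2: C_2 → C_1 maps a triangle to the signed sum of its edges. For instance
  ∂[3,4,5] = [4,5] − [3,5] + [3,4],
  ∂[1,5,6] = [5,6] − [1,6] + [1,5].
The resulting 19×7 matrix has rank 7, and its Smith normal form has invariant factors (1,1,1,1,1,1,1).

From H_k ≅ ker(∂_k) / im(∂_{k+1}) we obtain:

  H_2: rank ker ∂_2 − rank ∂_3 = (7 − 7) − 0 = 0, and there is no ∂_3, so H_2 ≅ 0.

H_2 ≅ 0.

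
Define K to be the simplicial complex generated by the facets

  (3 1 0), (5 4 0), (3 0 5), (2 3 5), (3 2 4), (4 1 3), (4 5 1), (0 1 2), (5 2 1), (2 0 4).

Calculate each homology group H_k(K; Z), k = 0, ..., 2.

H_0 = Z,  H_1 = Z/2,  H_2 = 0.

Fix the vertex order 0 < 1 < 2 < 3 < 4 < 5 and write every simplex with vertices in increasing order. Then dim K = 2 and the simplices of K are:

  0-simplices (6): [0], [1], [2], [3], [4], [5]
  1-simplices (15): [0,1], [0,2], [0,3], [0,4], [0,5], [1,2], [1,3], [1,4], [1,5], [2,3], [2,4], [2,5], [3,4], [3,5], [4,5]
  2-simplices (10): [0,1,2], [0,1,3], [0,2,4], [0,3,5], [0,4,5], [1,2,5], [1,3,4], [1,4,5], [2,3,4], [2,3,5]

Hence C_0 ≅ Z^6, C_1 ≅ Z^15, C_2 ≅ Z^10.

The boundary map ∂_1: C_1 → C_0 sends each edge [p,q] (with p < q) to q − p. For instance
  ∂[1,4] = [4] − [1].
This gives a 6×15 integer matrix of rank 5; reducing to Smith normal form yields diagonal entries (1,1,1,1,1).

∂_2: C_2 → C_1 maps a triangle to the signed sum of its edges. For instance
  ∂[0,2,4] = [2,4] − [0,4] + [0,2],
  ∂[1,3,4] = [3,4] − [1,4] + [1,3].
The resulting 15×10 matrix has rank 10, and its Smith normal form has invariant factors (1,1,1,1,1,1,1,1,1,2).

Computing H_k = (kernel of ∂_k) / (image of ∂_{k+1}):

  H_0: rank C_0 − rank ∂_1 = 6 − 5 = 1, and the invariant factors of ∂_1 are all 1, so H_0 = Z.
  H_1: rank ker ∂_1 − rank ∂_2 = (15 − 5) − 10 = 0, and ∂_2 has invariant factor 2 > 1, so H_1 = Z/2.
  H_2: rank ker ∂_2 − rank ∂_3 = (10 − 10) − 0 = 0, and there is no ∂_3, so H_2 = 0.

(K is a triangulation of the real projective plane RP^2.)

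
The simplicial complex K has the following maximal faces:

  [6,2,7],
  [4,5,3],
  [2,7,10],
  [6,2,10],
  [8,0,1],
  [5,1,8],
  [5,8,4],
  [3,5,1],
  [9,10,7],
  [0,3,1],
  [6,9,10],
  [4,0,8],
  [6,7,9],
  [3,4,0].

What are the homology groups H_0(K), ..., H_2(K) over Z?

H_0 ≅ Z^2,  H_1 = 0,  H_2 ≅ Z^2.

We work with the vertex ordering 0 < 1 < 2 < 3 < 4 < 5 < 6 < 7 < 8 < 9 < 10. The simplices of K, each written with vertices in increasing order, are:

  0-simplices (11): [0], [1], [2], [3], [4], [5], [6], [7], [8], [9], [10]
  1-simplices (21): [0,1], [0,3], [0,4], [0,8], [1,3], [1,5], [1,8], [2,6], [2,7], [2,10], [3,4], [3,5], [4,5], [4,8], [5,8], [6,7], [6,9], [6,10], [7,9], [7,10], [9,10]
  2-simplices (14): [0,1,3], [0,1,8], [0,3,4], [0,4,8], [1,3,5], [1,5,8], [2,6,7], [2,6,10], [2,7,10], [3,4,5], [4,5,8], [6,7,9], [6,9,10], [7,9,10]

Hence C_0 ≅ Z^11, C_1 ≅ Z^21, C_2 ≅ Z^14.

The boundary map ∂_1: C_1 → C_0 is given by ∂[p,q] = [q] − [p]. For instance
  ∂[6,9] = [9] − [6].
As a 11×21 matrix over Z this has rank 9, with invariant factors (1,1,1,1,1,1,1,1,1).

∂_2: C_2 → C_1 acts by ∂[p,q,r] = [q,r] − [p,r] + [p,q]. For instance
  ∂[0,4,8] = [4,8] − [0,8] + [0,4],
  ∂[3,4,5] = [4,5] − [3,5] + [3,4].
As a 21×14 matrix over Z this has rank 12, with invariant factors (1,1,1,1,1,1,1,1,1,1,1,1).

Computing H_k = (kernel of ∂_k) / (image of ∂_{k+1}):

  H_0: rank C_0 − rank ∂_1 = 11 − 9 = 2, and the invariant factors of ∂_1 are all 1, so H_0 = Z^2.
  H_1: rank ker ∂_1 − rank ∂_2 = (21 − 9) − 12 = 0, and the invariant factors of ∂_2 are all 1, so H_1 = 0.
  H_2: rank ker ∂_2 − rank ∂_3 = (14 − 12) − 0 = 2, and there is no ∂_3, so H_2 = Z^2.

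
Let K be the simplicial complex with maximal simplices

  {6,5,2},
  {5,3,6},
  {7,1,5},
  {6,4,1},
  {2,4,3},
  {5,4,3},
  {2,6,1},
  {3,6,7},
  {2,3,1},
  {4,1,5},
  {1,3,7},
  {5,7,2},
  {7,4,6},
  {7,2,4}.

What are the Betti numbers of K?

Take the total order 1 < 2 < 3 < 4 < 5 < 6 < 7 on the vertex set. Then K (dimension 2) consists of the simplices:

  0-simplices (7): [1], [2], [3], [4], [5], [6], [7]
  1-simplices (21): [1,2], [1,3], [1,4], [1,5], [1,6], [1,7], [2,3], [2,4], [2,5], [2,6], [2,7], [3,4], [3,5], [3,6], [3,7], [4,5], [4,6], [4,7], [5,6], [5,7], [6,7]
  2-simplices (14): [1,2,3], [1,2,6], [1,3,7], [1,4,5], [1,4,6], [1,5,7], [2,3,4], [2,4,7], [2,5,6], [2,5,7], [3,4,5], [3,5,6], [3,6,7], [4,6,7]

so the chain groups are C_0 ≅ Z^7, C_1 ≅ Z^21, C_2 ≅ Z^14.

The boundary map ∂_1: C_1 → C_0 sends each edge [p,q] (with p < q) to q − p.
This gives a 7×21 integer matrix of rank 6; reducing to Smith normal form yields diagonal entries (1,1,1,1,1,1).

Boundary ∂_2: C_2 → C_1 acts by ∂[p,q,r] = [q,r] − [p,r] + [p,q]. For instance
  ∂[1,4,5] = [4,5] − [1,5] + [1,4],
  ∂[1,2,6] = [2,6] − [1,6] + [1,2].
The resulting 21×14 matrix has rank 13, and its Smith normal form has invariant factors (1,1,1,1,1,1,1,1,1,1,1,1,1).

Now H_k = ker ∂_k / im ∂_{k+1}, so:

  H_0: rank C_0 − rank ∂_1 = 7 − 6 = 1, and the invariant factors of ∂_1 are all 1, so H_0 ≅ Z.
  H_1: rank ker ∂_1 − rank ∂_2 = (21 − 6) − 13 = 2, and the invariant factors of ∂_2 are all 1, so H_1 ≅ Z^2.
  H_2: rank ker ∂_2 − rank ∂_3 = (14 − 13) − 0 = 1, and there is no ∂_3, so H_2 ≅ Z.

(K is a triangulation of the torus T^2.)

Hence the Betti numbers are b_0 = 1, b_1 = 2, b_2 = 1.

b_0 = 1, b_1 = 2, b_2 = 1.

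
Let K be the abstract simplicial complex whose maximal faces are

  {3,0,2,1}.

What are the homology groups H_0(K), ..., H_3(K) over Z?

Order the vertices as 0 < 1 < 2 < 3. Listing each simplex with vertices in this order, K has dimension 3 with simplices:

  0-simplices (4): [0], [1], [2], [3]
  1-simplices (6): [0,1], [0,2], [0,3], [1,2], [1,3], [2,3]
  2-simplices (4): [0,1,2], [0,1,3], [0,2,3], [1,2,3]
  3-simplices (1): [0,1,2,3]

giving chain groups C_0 ≅ Z^4, C_1 ≅ Z^6, C_2 ≅ Z^4, C_3 ≅ Z^1.

The boundary map ∂_1: C_1 → C_0 sends each edge [p,q] (with p < q) to q − p. For instance
  ∂[0,1] = [1] − [0].
This gives a 4×6 integer matrix of rank 3; reducing to Smith normal form yields diagonal entries (1,1,1).

∂_2: C_2 → C_1 maps a triangle to the signed sum of its edges. For instance
  ∂[0,2,3] = [2,3] − [0,3] + [0,2],
  ∂[0,1,2] = [1,2] − [0,2] + [0,1].
The resulting 6×4 matrix has rank 3, and its Smith normal form has invariant factors (1,1,1).

The boundary map ∂_3: C_3 → C_2 sends each 3-simplex σ to the alternating sum Σ_i (−1)^i (σ with its i-th vertex removed). For instance
  ∂[0,1,2,3] = [1,2,3] − [0,2,3] + [0,1,3] − [0,1,2].
The 4×1 boundary matrix has rank 1 and Smith normal form diag(1).

Now H_k = ker ∂_k / im ∂_{k+1}, so:

  H_0: rank C_0 − rank ∂_1 = 4 − 3 = 1, and the invariant factors of ∂_1 are all 1, so H_0 = Z.
  H_1: rank ker ∂_1 − rank ∂_2 = (6 − 3) − 3 = 0, and the invariant factors of ∂_2 are all 1, so H_1 = 0.
  H_2: rank ker ∂_2 − rank ∂_3 = (4 − 3) − 1 = 0, and the invariant factors of ∂_3 are all 1, so H_2 = 0.
  H_3: rank ker ∂_3 − rank ∂_4 = (1 − 1) − 0 = 0, and there is no ∂_4, so H_3 = 0.

H_0 ≅ Z,  H_1 = 0,  H_2 = 0,  H_3 = 0.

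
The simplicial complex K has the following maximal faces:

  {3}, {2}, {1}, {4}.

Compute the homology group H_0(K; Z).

H_0 = Z^4.

Order the vertices as 1 < 2 < 3 < 4. Listing each simplex with vertices in this order, K has dimension 0 with simplices:

  0-simplices (4): [1], [2], [3], [4]

Hence C_0 ≅ Z^4.

Reading off H_k = ker ∂_k / im ∂_{k+1}:

  H_0: rank C_0 − rank ∂_1 = 4 − 0 = 4, and there is no ∂_1, so H_0 = Z^4.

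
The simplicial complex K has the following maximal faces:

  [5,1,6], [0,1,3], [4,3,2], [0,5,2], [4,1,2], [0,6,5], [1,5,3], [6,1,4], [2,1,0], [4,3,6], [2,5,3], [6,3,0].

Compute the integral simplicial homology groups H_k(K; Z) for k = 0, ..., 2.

Fix the vertex order 0 < 1 < 2 < 3 < 4 < 5 < 6 and write every simplex with vertices in increasing order. Then dim K = 2 and the simplices of K are:

  0-simplices (7): [0], [1], [2], [3], [4], [5], [6]
  1-simplices (18): [0,1], [0,2], [0,3], [0,5], [0,6], [1,2], [1,3], [1,4], [1,5], [1,6], [2,3], [2,4], [2,5], [3,4], [3,5], [3,6], [4,6], [5,6]
  2-simplices (12): [0,1,2], [0,1,3], [0,2,5], [0,3,6], [0,5,6], [1,2,4], [1,3,5], [1,4,6], [1,5,6], [2,3,4], [2,3,5], [3,4,6]

so the chain groups are C_0 ≅ Z^7, C_1 ≅ Z^18, C_2 ≅ Z^12.

The boundary map ∂_1: C_1 → C_0 is given by ∂[p,q] = [q] − [p].
The 7×18 boundary matrix has rank 6 and Smith normal form diag(1,1,1,1,1,1).

∂_2: C_2 → C_1 maps a triangle to the signed sum of its edges. For instance
  ∂[0,2,5] = [2,5] − [0,5] + [0,2],
  ∂[1,5,6] = [5,6] − [1,6] + [1,5].
As a 18×12 matrix over Z this has rank 12, with invariant factors (1,1,1,1,1,1,1,1,1,1,1,2).

Now H_k = ker ∂_k / im ∂_{k+1}, so:

  H_0: rank C_0 − rank ∂_1 = 7 − 6 = 1, and the invariant factors of ∂_1 are all 1, so H_0 = Z.
  H_1: rank ker ∂_1 − rank ∂_2 = (18 − 6) − 12 = 0, and ∂_2 has invariant factor 2 > 1, so H_1 = Z/2.
  H_2: rank ker ∂_2 − rank ∂_3 = (12 − 12) − 0 = 0, and there is no ∂_3, so H_2 = 0.

As a check, the Euler characteristic is 7 − 18 + 12 = 1, which agrees with 1 − 0 + 0 = 1.

H_0 ≅ Z,  H_1 ≅ Z/2,  H_2 = 0.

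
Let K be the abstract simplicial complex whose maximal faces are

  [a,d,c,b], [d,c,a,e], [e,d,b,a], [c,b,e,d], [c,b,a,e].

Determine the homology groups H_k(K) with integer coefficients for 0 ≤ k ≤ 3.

H_0 = Z,  H_1 = 0,  H_2 = 0,  H_3 = Z.

We work with the vertex ordering a < b < c < d < e. The simplices of K, each written with vertices in increasing order, are:

  0-simplices (5): a, b, c, d, e
  1-simplices (10): ab, ac, ad, ae, bc, bd, be, cd, ce, de
  2-simplices (10): abc, abd, abe, acd, ace, ade, bcd, bce, bde, cde
  3-simplices (5): abcd, abce, abde, acde, bcde

so the chain groups are C_0 ≅ Z^5, C_1 ≅ Z^10, C_2 ≅ Z^10, C_3 ≅ Z^5.

∂_1: C_1 → C_0 sends each edge [p,q] (with p < q) to q − p.
The 5×10 boundary matrix has rank 4 and Smith normal form diag(1,1,1,1).

∂_2: C_2 → C_1 maps a triangle to the signed sum of its edges. For instance
  ∂acd = cd − ad + ac,
  ∂cde = de − ce + cd.
The resulting 10×10 matrix has rank 6, and its Smith normal form has invariant factors (1,1,1,1,1,1).

The boundary map ∂_3: C_3 → C_2 sends each 3-simplex σ to the alternating sum Σ_i (−1)^i (σ with its i-th vertex removed). For instance
  ∂abde = bde − ade + abe − abd,
  ∂bcde = cde − bde + bce − bcd.
This gives a 10×5 integer matrix of rank 4; reducing to Smith normal form yields diagonal entries (1,1,1,1).

From H_k ≅ ker(∂_k) / im(∂_{k+1}) we obtain:

  H_0: rank C_0 − rank ∂_1 = 5 − 4 = 1, and the invariant factors of ∂_1 are all 1, so H_0 ≅ Z.
  H_1: rank ker ∂_1 − rank ∂_2 = (10 − 4) − 6 = 0, and the invariant factors of ∂_2 are all 1, so H_1 ≅ 0.
  H_2: rank ker ∂_2 − rank ∂_3 = (10 − 6) − 4 = 0, and the invariant factors of ∂_3 are all 1, so H_2 ≅ 0.
  H_3: rank ker ∂_3 − rank ∂_4 = (5 − 4) − 0 = 1, and there is no ∂_4, so H_3 ≅ Z.

(K is a triangulation of the 3-sphere S^3.)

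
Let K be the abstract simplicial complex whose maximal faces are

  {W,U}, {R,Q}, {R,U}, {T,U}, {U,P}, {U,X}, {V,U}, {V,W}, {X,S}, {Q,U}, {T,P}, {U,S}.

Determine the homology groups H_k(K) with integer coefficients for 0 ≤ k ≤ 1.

H_0 ≅ Z,  H_1 ≅ Z^4.

Take the total order P < Q < R < S < T < U < V < W < X on the vertex set. Then K (dimension 1) consists of the simplices:

  0-simplices (9): P, Q, R, S, T, U, V, W, X
  1-simplices (12): PT, PU, QR, QU, RU, SU, SX, TU, UV, UW, UX, VW

giving chain groups C_0 ≅ Z^9, C_1 ≅ Z^12.

The boundary map ∂_1: C_1 → C_0 is given by ∂[p,q] = [q] − [p].
The 9×12 boundary matrix has rank 8 and Smith normal form diag(1,1,1,1,1,1,1,1).

From H_k ≅ ker(∂_k) / im(∂_{k+1}) we obtain:

  H_0: rank C_0 − rank ∂_1 = 9 − 8 = 1, and the invariant factors of ∂_1 are all 1, so H_0 ≅ Z.
  H_1: rank ker ∂_1 − rank ∂_2 = (12 − 8) − 0 = 4, and there is no ∂_2, so H_1 ≅ Z^4.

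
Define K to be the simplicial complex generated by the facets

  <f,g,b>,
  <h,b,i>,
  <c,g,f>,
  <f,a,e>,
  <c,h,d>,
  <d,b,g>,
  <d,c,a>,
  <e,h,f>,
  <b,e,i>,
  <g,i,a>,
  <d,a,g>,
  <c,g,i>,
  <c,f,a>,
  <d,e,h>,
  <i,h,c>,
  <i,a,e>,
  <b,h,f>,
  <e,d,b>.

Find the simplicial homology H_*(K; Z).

K has 9 vertices, 27 edges, 18 triangles.
rank ∂_0 = 0, rank ∂_1 = 8 ⇒ b_0 = 9 − 0 − 8 = 1; all invariant factors of ∂_1 are 1 so no torsion. So H_0 = Z.
rank ∂_1 = 8, rank ∂_2 = 18 ⇒ b_1 = 27 − 8 − 18 = 1; ∂_2 has invariant factor(s) [2] giving torsion. So H_1 = Z × Z/2.
rank ∂_2 = 18, rank ∂_3 = 0 ⇒ b_2 = 18 − 18 − 0 = 0. So H_2 = 0.

H_0 = Z,  H_1 = Z × Z/2,  H_2 = 0.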